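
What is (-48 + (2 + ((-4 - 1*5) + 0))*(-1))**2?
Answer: 1681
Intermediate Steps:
(-48 + (2 + ((-4 - 1*5) + 0))*(-1))**2 = (-48 + (2 + ((-4 - 5) + 0))*(-1))**2 = (-48 + (2 + (-9 + 0))*(-1))**2 = (-48 + (2 - 9)*(-1))**2 = (-48 - 7*(-1))**2 = (-48 + 7)**2 = (-41)**2 = 1681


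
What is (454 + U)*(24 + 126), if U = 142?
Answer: 89400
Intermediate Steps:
(454 + U)*(24 + 126) = (454 + 142)*(24 + 126) = 596*150 = 89400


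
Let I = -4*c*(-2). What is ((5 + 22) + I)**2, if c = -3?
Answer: 9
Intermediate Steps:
I = -24 (I = -4*(-3)*(-2) = 12*(-2) = -24)
((5 + 22) + I)**2 = ((5 + 22) - 24)**2 = (27 - 24)**2 = 3**2 = 9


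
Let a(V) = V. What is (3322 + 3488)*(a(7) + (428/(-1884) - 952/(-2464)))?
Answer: 168396545/3454 ≈ 48754.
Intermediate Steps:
(3322 + 3488)*(a(7) + (428/(-1884) - 952/(-2464))) = (3322 + 3488)*(7 + (428/(-1884) - 952/(-2464))) = 6810*(7 + (428*(-1/1884) - 952*(-1/2464))) = 6810*(7 + (-107/471 + 17/44)) = 6810*(7 + 3299/20724) = 6810*(148367/20724) = 168396545/3454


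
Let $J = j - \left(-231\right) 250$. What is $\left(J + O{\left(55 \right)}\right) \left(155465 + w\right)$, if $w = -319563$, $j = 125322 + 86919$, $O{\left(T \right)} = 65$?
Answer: $-44315649488$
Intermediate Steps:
$j = 212241$
$J = 269991$ ($J = 212241 - \left(-231\right) 250 = 212241 - -57750 = 212241 + 57750 = 269991$)
$\left(J + O{\left(55 \right)}\right) \left(155465 + w\right) = \left(269991 + 65\right) \left(155465 - 319563\right) = 270056 \left(-164098\right) = -44315649488$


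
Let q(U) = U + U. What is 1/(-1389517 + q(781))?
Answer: -1/1387955 ≈ -7.2048e-7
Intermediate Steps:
q(U) = 2*U
1/(-1389517 + q(781)) = 1/(-1389517 + 2*781) = 1/(-1389517 + 1562) = 1/(-1387955) = -1/1387955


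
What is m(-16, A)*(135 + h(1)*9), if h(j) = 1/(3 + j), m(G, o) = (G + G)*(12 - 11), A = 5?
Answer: -4392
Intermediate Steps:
m(G, o) = 2*G (m(G, o) = (2*G)*1 = 2*G)
m(-16, A)*(135 + h(1)*9) = (2*(-16))*(135 + 9/(3 + 1)) = -32*(135 + 9/4) = -32*549/4 = -4392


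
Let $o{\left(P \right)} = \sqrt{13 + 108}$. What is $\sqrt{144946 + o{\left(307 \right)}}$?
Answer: $\sqrt{144957} \approx 380.73$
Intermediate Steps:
$o{\left(P \right)} = 11$ ($o{\left(P \right)} = \sqrt{121} = 11$)
$\sqrt{144946 + o{\left(307 \right)}} = \sqrt{144946 + 11} = \sqrt{144957}$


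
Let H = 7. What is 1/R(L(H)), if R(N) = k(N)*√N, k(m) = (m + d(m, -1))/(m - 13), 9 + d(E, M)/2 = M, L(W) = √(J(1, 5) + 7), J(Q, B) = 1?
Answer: -2^(¾)/56 + 9*2^(¼)/28 ≈ 0.35221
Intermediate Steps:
L(W) = 2*√2 (L(W) = √(1 + 7) = √8 = 2*√2)
d(E, M) = -18 + 2*M
k(m) = (-20 + m)/(-13 + m) (k(m) = (m + (-18 + 2*(-1)))/(m - 13) = (m + (-18 - 2))/(-13 + m) = (m - 20)/(-13 + m) = (-20 + m)/(-13 + m))
R(N) = √N*(-20 + N)/(-13 + N) (R(N) = ((-20 + N)/(-13 + N))*√N = √N*(-20 + N)/(-13 + N))
1/R(L(H)) = 1/(√(2*√2)*(-20 + 2*√2)/(-13 + 2*√2)) = 1/(2^(¾)*(-20 + 2*√2)/(-13 + 2*√2)) = 2^(¼)*(-13 + 2*√2)/(2*(-20 + 2*√2))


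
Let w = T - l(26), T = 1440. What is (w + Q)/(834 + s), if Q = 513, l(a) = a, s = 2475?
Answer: 1927/3309 ≈ 0.58235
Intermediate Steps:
w = 1414 (w = 1440 - 1*26 = 1440 - 26 = 1414)
(w + Q)/(834 + s) = (1414 + 513)/(834 + 2475) = 1927/3309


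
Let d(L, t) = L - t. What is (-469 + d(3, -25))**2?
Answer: 194481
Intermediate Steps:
(-469 + d(3, -25))**2 = (-469 + (3 - 1*(-25)))**2 = (-469 + (3 + 25))**2 = (-469 + 28)**2 = (-441)**2 = 194481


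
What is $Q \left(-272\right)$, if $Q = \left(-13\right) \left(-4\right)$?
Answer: $-14144$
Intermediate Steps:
$Q = 52$
$Q \left(-272\right) = 52 \left(-272\right) = -14144$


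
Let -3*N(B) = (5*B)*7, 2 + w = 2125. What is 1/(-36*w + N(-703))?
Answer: -3/204679 ≈ -1.4657e-5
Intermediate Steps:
w = 2123 (w = -2 + 2125 = 2123)
N(B) = -35*B/3 (N(B) = -5*B*7/3 = -35*B/3)
1/(-36*w + N(-703)) = 1/(-36*2123 - 35/3*(-703)) = 1/(-76428 + 24605/3) = 1/(-204679/3) = -3/204679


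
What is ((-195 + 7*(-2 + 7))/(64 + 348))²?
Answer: 1600/10609 ≈ 0.15082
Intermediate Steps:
((-195 + 7*(-2 + 7))/(64 + 348))² = ((-195 + 7*5)/412)² = ((-195 + 35)*(1/412))² = (-160*1/412)² = (-40/103)² = 1600/10609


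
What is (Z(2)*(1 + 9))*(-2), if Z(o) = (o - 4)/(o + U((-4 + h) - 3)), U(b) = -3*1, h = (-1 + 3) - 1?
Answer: -40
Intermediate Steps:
h = 1 (h = 2 - 1 = 1)
U(b) = -3
Z(o) = (-4 + o)/(-3 + o) (Z(o) = (o - 4)/(o - 3) = (-4 + o)/(-3 + o))
(Z(2)*(1 + 9))*(-2) = (((-4 + 2)/(-3 + 2))*(1 + 9))*(-2) = ((-2/(-1))*10)*(-2) = (-1*(-2)*10)*(-2) = (2*10)*(-2) = 20*(-2) = -40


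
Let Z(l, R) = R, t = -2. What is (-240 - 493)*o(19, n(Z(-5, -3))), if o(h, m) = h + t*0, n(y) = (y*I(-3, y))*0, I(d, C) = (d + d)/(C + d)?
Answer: -13927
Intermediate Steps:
I(d, C) = 2*d/(C + d) (I(d, C) = (2*d)/(C + d) = 2*d/(C + d))
n(y) = 0 (n(y) = (y*(2*(-3)/(y - 3)))*0 = (y*(2*(-3)/(-3 + y)))*0 = (y*(-6/(-3 + y)))*0 = -6*y/(-3 + y)*0 = 0)
o(h, m) = h (o(h, m) = h - 2*0 = h + 0 = h)
(-240 - 493)*o(19, n(Z(-5, -3))) = (-240 - 493)*19 = -733*19 = -13927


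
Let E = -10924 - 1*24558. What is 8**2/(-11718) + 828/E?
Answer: -2993338/103944519 ≈ -0.028797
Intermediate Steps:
E = -35482 (E = -10924 - 24558 = -35482)
8**2/(-11718) + 828/E = 8**2/(-11718) + 828/(-35482) = 64*(-1/11718) + 828*(-1/35482) = -32/5859 - 414/17741 = -2993338/103944519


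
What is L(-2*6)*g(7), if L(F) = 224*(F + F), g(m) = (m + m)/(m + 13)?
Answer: -18816/5 ≈ -3763.2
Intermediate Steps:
g(m) = 2*m/(13 + m) (g(m) = (2*m)/(13 + m) = 2*m/(13 + m))
L(F) = 448*F (L(F) = 224*(2*F) = 448*F)
L(-2*6)*g(7) = (448*(-2*6))*(2*7/(13 + 7)) = (448*(-12))*(2*7/20) = -10752*7/20 = -5376*7/10 = -18816/5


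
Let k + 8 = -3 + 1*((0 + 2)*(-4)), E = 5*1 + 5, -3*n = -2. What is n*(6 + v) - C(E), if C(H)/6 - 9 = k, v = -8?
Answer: 176/3 ≈ 58.667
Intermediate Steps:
n = 2/3 (n = -1/3*(-2) = 2/3 ≈ 0.66667)
E = 10 (E = 5 + 5 = 10)
k = -19 (k = -8 + (-3 + 1*((0 + 2)*(-4))) = -8 + (-3 + 1*(2*(-4))) = -8 + (-3 + 1*(-8)) = -8 + (-3 - 8) = -8 - 11 = -19)
C(H) = -60 (C(H) = 54 + 6*(-19) = 54 - 114 = -60)
n*(6 + v) - C(E) = 2*(6 - 8)/3 - 1*(-60) = (2/3)*(-2) + 60 = -4/3 + 60 = 176/3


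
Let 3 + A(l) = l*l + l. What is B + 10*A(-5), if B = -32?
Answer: 138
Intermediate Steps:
A(l) = -3 + l + l² (A(l) = -3 + (l*l + l) = -3 + (l² + l) = -3 + (l + l²) = -3 + l + l²)
B + 10*A(-5) = -32 + 10*(-3 - 5 + (-5)²) = -32 + 10*(-3 - 5 + 25) = -32 + 10*17 = -32 + 170 = 138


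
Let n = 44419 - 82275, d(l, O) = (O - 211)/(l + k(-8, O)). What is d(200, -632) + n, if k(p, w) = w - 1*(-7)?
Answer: -16087957/425 ≈ -37854.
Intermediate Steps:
k(p, w) = 7 + w (k(p, w) = w + 7 = 7 + w)
d(l, O) = (-211 + O)/(7 + O + l) (d(l, O) = (O - 211)/(l + (7 + O)) = (-211 + O)/(7 + O + l))
n = -37856
d(200, -632) + n = (-211 - 632)/(7 - 632 + 200) - 37856 = -843/(-425) - 37856 = -1/425*(-843) - 37856 = 843/425 - 37856 = -16087957/425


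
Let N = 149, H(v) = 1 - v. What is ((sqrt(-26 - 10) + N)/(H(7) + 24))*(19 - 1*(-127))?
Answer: 10877/9 + 146*I/3 ≈ 1208.6 + 48.667*I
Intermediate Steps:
((sqrt(-26 - 10) + N)/(H(7) + 24))*(19 - 1*(-127)) = ((sqrt(-26 - 10) + 149)/((1 - 1*7) + 24))*(19 - 1*(-127)) = ((sqrt(-36) + 149)/((1 - 7) + 24))*(19 + 127) = ((6*I + 149)/(-6 + 24))*146 = ((149 + 6*I)/18)*146 = ((149 + 6*I)*(1/18))*146 = (149/18 + I/3)*146 = 10877/9 + 146*I/3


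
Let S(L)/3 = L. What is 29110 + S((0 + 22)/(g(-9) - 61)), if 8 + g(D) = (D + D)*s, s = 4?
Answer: 1368148/47 ≈ 29110.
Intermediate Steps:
g(D) = -8 + 8*D (g(D) = -8 + (D + D)*4 = -8 + (2*D)*4 = -8 + 8*D)
S(L) = 3*L
29110 + S((0 + 22)/(g(-9) - 61)) = 29110 + 3*((0 + 22)/((-8 + 8*(-9)) - 61)) = 29110 + 3*(22/((-8 - 72) - 61)) = 29110 + 3*(22/(-80 - 61)) = 29110 + 3*(22/(-141)) = 29110 + 3*(22*(-1/141)) = 29110 + 3*(-22/141) = 29110 - 22/47 = 1368148/47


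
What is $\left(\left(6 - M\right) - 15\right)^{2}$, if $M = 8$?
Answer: $289$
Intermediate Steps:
$\left(\left(6 - M\right) - 15\right)^{2} = \left(\left(6 - 8\right) - 15\right)^{2} = \left(-2 - 15\right)^{2} = \left(-17\right)^{2} = 289$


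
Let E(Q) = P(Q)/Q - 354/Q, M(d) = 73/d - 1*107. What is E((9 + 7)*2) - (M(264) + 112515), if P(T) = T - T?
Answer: -59357411/528 ≈ -1.1242e+5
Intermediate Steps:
P(T) = 0
M(d) = -107 + 73/d (M(d) = 73/d - 107 = -107 + 73/d)
E(Q) = -354/Q (E(Q) = 0/Q - 354/Q = 0 - 354/Q = -354/Q)
E((9 + 7)*2) - (M(264) + 112515) = -354*1/(2*(9 + 7)) - ((-107 + 73/264) + 112515) = -354/(16*2) - ((-107 + 73*(1/264)) + 112515) = -354/32 - ((-107 + 73/264) + 112515) = -354*1/32 - (-28175/264 + 112515) = -177/16 - 1*29675785/264 = -177/16 - 29675785/264 = -59357411/528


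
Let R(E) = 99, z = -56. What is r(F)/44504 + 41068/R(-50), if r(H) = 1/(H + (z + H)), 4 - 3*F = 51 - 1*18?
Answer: 413058001175/995732496 ≈ 414.83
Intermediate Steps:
F = -29/3 (F = 4/3 - (51 - 1*18)/3 = 4/3 - (51 - 18)/3 = 4/3 - ⅓*33 = 4/3 - 11 = -29/3 ≈ -9.6667)
r(H) = 1/(-56 + 2*H) (r(H) = 1/(H + (-56 + H)) = 1/(-56 + 2*H))
r(F)/44504 + 41068/R(-50) = (1/(2*(-28 - 29/3)))/44504 + 41068/99 = (1/(2*(-113/3)))*(1/44504) + 41068*(1/99) = ((½)*(-3/113))*(1/44504) + 41068/99 = -3/226*1/44504 + 41068/99 = -3/10057904 + 41068/99 = 413058001175/995732496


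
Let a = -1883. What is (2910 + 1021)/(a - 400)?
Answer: -3931/2283 ≈ -1.7219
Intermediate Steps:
(2910 + 1021)/(a - 400) = (2910 + 1021)/(-1883 - 400) = 3931/(-2283) = 3931*(-1/2283) = -3931/2283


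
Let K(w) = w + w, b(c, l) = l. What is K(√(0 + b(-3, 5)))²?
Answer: 20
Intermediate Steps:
K(w) = 2*w
K(√(0 + b(-3, 5)))² = (2*√(0 + 5))² = (2*√5)² = 20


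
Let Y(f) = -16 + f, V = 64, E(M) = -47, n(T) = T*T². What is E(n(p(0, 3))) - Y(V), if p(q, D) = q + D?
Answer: -95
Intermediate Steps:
p(q, D) = D + q
n(T) = T³
E(n(p(0, 3))) - Y(V) = -47 - (-16 + 64) = -47 - 1*48 = -47 - 48 = -95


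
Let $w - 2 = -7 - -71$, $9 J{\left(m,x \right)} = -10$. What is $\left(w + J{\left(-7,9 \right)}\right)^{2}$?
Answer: $\frac{341056}{81} \approx 4210.6$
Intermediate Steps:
$J{\left(m,x \right)} = - \frac{10}{9}$ ($J{\left(m,x \right)} = \frac{1}{9} \left(-10\right) = - \frac{10}{9}$)
$w = 66$ ($w = 2 - -64 = 2 + \left(-7 + 71\right) = 2 + 64 = 66$)
$\left(w + J{\left(-7,9 \right)}\right)^{2} = \left(66 - \frac{10}{9}\right)^{2} = \left(\frac{584}{9}\right)^{2} = \frac{341056}{81}$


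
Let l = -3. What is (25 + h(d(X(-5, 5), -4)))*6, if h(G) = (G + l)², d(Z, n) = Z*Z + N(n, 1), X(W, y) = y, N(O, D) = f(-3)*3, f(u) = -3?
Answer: 1164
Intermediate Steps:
N(O, D) = -9 (N(O, D) = -3*3 = -9)
d(Z, n) = -9 + Z² (d(Z, n) = Z*Z - 9 = Z² - 9 = -9 + Z²)
h(G) = (-3 + G)² (h(G) = (G - 3)² = (-3 + G)²)
(25 + h(d(X(-5, 5), -4)))*6 = (25 + (-3 + (-9 + 5²))²)*6 = (25 + (-3 + (-9 + 25))²)*6 = (25 + (-3 + 16)²)*6 = (25 + 13²)*6 = (25 + 169)*6 = 194*6 = 1164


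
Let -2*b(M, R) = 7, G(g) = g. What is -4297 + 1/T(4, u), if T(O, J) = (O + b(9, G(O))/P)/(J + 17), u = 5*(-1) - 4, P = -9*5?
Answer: -1576279/367 ≈ -4295.0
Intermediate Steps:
b(M, R) = -7/2 (b(M, R) = -½*7 = -7/2)
P = -45
u = -9 (u = -5 - 4 = -9)
T(O, J) = (7/90 + O)/(17 + J) (T(O, J) = (O - 7/2/(-45))/(J + 17) = (O - 7/2*(-1/45))/(17 + J) = (O + 7/90)/(17 + J) = (7/90 + O)/(17 + J))
-4297 + 1/T(4, u) = -4297 + 1/((7/90 + 4)/(17 - 9)) = -4297 + 1/((367/90)/8) = -4297 + 1/((⅛)*(367/90)) = -4297 + 1/(367/720) = -4297 + 720/367 = -1576279/367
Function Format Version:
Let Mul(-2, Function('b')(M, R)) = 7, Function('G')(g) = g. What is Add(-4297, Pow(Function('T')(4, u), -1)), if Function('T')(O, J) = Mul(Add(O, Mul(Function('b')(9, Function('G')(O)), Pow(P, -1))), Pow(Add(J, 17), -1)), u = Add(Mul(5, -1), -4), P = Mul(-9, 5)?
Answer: Rational(-1576279, 367) ≈ -4295.0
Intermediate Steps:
Function('b')(M, R) = Rational(-7, 2) (Function('b')(M, R) = Mul(Rational(-1, 2), 7) = Rational(-7, 2))
P = -45
u = -9 (u = Add(-5, -4) = -9)
Function('T')(O, J) = Mul(Pow(Add(17, J), -1), Add(Rational(7, 90), O)) (Function('T')(O, J) = Mul(Add(O, Mul(Rational(-7, 2), Pow(-45, -1))), Pow(Add(J, 17), -1)) = Mul(Add(O, Mul(Rational(-7, 2), Rational(-1, 45))), Pow(Add(17, J), -1)) = Mul(Add(O, Rational(7, 90)), Pow(Add(17, J), -1)) = Mul(Add(Rational(7, 90), O), Pow(Add(17, J), -1)) = Mul(Pow(Add(17, J), -1), Add(Rational(7, 90), O)))
Add(-4297, Pow(Function('T')(4, u), -1)) = Add(-4297, Pow(Mul(Pow(Add(17, -9), -1), Add(Rational(7, 90), 4)), -1)) = Add(-4297, Pow(Mul(Pow(8, -1), Rational(367, 90)), -1)) = Add(-4297, Pow(Mul(Rational(1, 8), Rational(367, 90)), -1)) = Add(-4297, Pow(Rational(367, 720), -1)) = Add(-4297, Rational(720, 367)) = Rational(-1576279, 367)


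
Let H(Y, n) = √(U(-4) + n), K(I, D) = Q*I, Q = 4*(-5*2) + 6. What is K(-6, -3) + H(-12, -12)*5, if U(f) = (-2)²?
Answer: 204 + 10*I*√2 ≈ 204.0 + 14.142*I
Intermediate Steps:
Q = -34 (Q = 4*(-10) + 6 = -40 + 6 = -34)
U(f) = 4
K(I, D) = -34*I
H(Y, n) = √(4 + n)
K(-6, -3) + H(-12, -12)*5 = -34*(-6) + √(4 - 12)*5 = 204 + √(-8)*5 = 204 + (2*I*√2)*5 = 204 + 10*I*√2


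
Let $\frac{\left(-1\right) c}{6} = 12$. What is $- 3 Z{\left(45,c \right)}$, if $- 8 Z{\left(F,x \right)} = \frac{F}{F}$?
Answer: $\frac{3}{8} \approx 0.375$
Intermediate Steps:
$c = -72$ ($c = \left(-6\right) 12 = -72$)
$Z{\left(F,x \right)} = - \frac{1}{8}$ ($Z{\left(F,x \right)} = - \frac{F \frac{1}{F}}{8} = \left(- \frac{1}{8}\right) 1 = - \frac{1}{8}$)
$- 3 Z{\left(45,c \right)} = \left(-3\right) \left(- \frac{1}{8}\right) = \frac{3}{8}$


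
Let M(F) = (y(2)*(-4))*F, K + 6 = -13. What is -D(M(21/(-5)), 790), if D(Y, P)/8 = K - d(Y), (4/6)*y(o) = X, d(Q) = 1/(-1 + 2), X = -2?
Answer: 160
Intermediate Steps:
K = -19 (K = -6 - 13 = -19)
d(Q) = 1 (d(Q) = 1/1 = 1)
y(o) = -3 (y(o) = (3/2)*(-2) = -3)
M(F) = 12*F (M(F) = (-3*(-4))*F = 12*F)
D(Y, P) = -160 (D(Y, P) = 8*(-19 - 1*1) = 8*(-19 - 1) = 8*(-20) = -160)
-D(M(21/(-5)), 790) = -1*(-160) = 160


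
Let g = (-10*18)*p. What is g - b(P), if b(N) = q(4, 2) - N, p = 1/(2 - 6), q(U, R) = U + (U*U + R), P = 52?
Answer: 75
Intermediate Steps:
q(U, R) = R + U + U² (q(U, R) = U + (U² + R) = U + (R + U²) = R + U + U²)
p = -¼ (p = 1/(-4) = -¼ ≈ -0.25000)
g = 45 (g = -10*18*(-¼) = -180*(-¼) = 45)
b(N) = 22 - N (b(N) = (2 + 4 + 4²) - N = (2 + 4 + 16) - N = 22 - N)
g - b(P) = 45 - (22 - 1*52) = 45 - (22 - 52) = 45 - 1*(-30) = 45 + 30 = 75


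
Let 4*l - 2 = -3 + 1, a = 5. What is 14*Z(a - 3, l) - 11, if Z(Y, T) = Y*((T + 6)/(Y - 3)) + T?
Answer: -179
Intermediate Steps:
l = 0 (l = ½ + (-3 + 1)/4 = ½ + (¼)*(-2) = ½ - ½ = 0)
Z(Y, T) = T + Y*(6 + T)/(-3 + Y) (Z(Y, T) = Y*((6 + T)/(-3 + Y)) + T = Y*(6 + T)/(-3 + Y) + T = T + Y*(6 + T)/(-3 + Y))
14*Z(a - 3, l) - 11 = 14*((-3*0 + 6*(5 - 3) + 2*0*(5 - 3))/(-3 + (5 - 3))) - 11 = 14*((0 + 6*2 + 2*0*2)/(-3 + 2)) - 11 = 14*((0 + 12 + 0)/(-1)) - 11 = 14*(-1*12) - 11 = 14*(-12) - 11 = -168 - 11 = -179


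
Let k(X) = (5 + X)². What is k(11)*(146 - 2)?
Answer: 36864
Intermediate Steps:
k(11)*(146 - 2) = (5 + 11)²*(146 - 2) = 16²*144 = 256*144 = 36864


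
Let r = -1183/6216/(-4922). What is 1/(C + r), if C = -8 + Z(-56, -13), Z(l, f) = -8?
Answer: -4370736/69931607 ≈ -0.062500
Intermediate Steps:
C = -16 (C = -8 - 8 = -16)
r = 169/4370736 (r = -1183*1/6216*(-1/4922) = -169/888*(-1/4922) = 169/4370736 ≈ 3.8666e-5)
1/(C + r) = 1/(-16 + 169/4370736) = 1/(-69931607/4370736) = -4370736/69931607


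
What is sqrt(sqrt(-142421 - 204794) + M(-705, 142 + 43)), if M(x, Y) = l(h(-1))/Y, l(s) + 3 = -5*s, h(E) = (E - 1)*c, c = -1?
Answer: sqrt(-2405 + 34225*I*sqrt(347215))/185 ≈ 17.164 + 17.166*I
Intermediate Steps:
h(E) = 1 - E (h(E) = (E - 1)*(-1) = (-1 + E)*(-1) = 1 - E)
l(s) = -3 - 5*s
M(x, Y) = -13/Y (M(x, Y) = (-3 - 5*(1 - 1*(-1)))/Y = (-3 - 5*(1 + 1))/Y = (-3 - 5*2)/Y = (-3 - 10)/Y = -13/Y)
sqrt(sqrt(-142421 - 204794) + M(-705, 142 + 43)) = sqrt(sqrt(-142421 - 204794) - 13/(142 + 43)) = sqrt(sqrt(-347215) - 13/185) = sqrt(I*sqrt(347215) - 13*1/185) = sqrt(I*sqrt(347215) - 13/185) = sqrt(-13/185 + I*sqrt(347215))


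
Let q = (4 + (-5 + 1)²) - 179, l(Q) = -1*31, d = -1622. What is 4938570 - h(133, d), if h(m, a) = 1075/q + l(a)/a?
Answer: 1273649064581/257898 ≈ 4.9386e+6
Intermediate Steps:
l(Q) = -31
q = -159 (q = (4 + (-4)²) - 179 = (4 + 16) - 179 = 20 - 179 = -159)
h(m, a) = -1075/159 - 31/a (h(m, a) = 1075/(-159) - 31/a = 1075*(-1/159) - 31/a = -1075/159 - 31/a)
4938570 - h(133, d) = 4938570 - (-1075/159 - 31/(-1622)) = 4938570 - (-1075/159 - 31*(-1/1622)) = 4938570 - (-1075/159 + 31/1622) = 4938570 - 1*(-1738721/257898) = 4938570 + 1738721/257898 = 1273649064581/257898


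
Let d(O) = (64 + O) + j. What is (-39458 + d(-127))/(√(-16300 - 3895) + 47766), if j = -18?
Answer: -1888619874/2281610951 + 39539*I*√20195/2281610951 ≈ -0.82776 + 0.0024627*I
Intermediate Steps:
d(O) = 46 + O (d(O) = (64 + O) - 18 = 46 + O)
(-39458 + d(-127))/(√(-16300 - 3895) + 47766) = (-39458 + (46 - 127))/(√(-16300 - 3895) + 47766) = (-39458 - 81)/(√(-20195) + 47766) = -39539/(I*√20195 + 47766) = -39539/(47766 + I*√20195)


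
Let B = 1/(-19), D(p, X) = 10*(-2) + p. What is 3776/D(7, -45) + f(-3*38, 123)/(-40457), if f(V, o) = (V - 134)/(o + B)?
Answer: -44607556887/153574772 ≈ -290.46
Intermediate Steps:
D(p, X) = -20 + p
B = -1/19 ≈ -0.052632
f(V, o) = (-134 + V)/(-1/19 + o) (f(V, o) = (V - 134)/(o - 1/19) = (-134 + V)/(-1/19 + o))
3776/D(7, -45) + f(-3*38, 123)/(-40457) = 3776/(-20 + 7) + (19*(-134 - 3*38)/(-1 + 19*123))/(-40457) = 3776/(-13) + (19*(-134 - 114)/(-1 + 2337))*(-1/40457) = 3776*(-1/13) + (19*(-248)/2336)*(-1/40457) = -3776/13 + (19*(1/2336)*(-248))*(-1/40457) = -3776/13 - 589/292*(-1/40457) = -3776/13 + 589/11813444 = -44607556887/153574772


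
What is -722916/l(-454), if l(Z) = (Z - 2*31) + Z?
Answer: 361458/485 ≈ 745.27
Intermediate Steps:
l(Z) = -62 + 2*Z (l(Z) = (Z - 62) + Z = (-62 + Z) + Z = -62 + 2*Z)
-722916/l(-454) = -722916/(-62 + 2*(-454)) = -722916/(-62 - 908) = -722916/(-970) = -722916*(-1/970) = 361458/485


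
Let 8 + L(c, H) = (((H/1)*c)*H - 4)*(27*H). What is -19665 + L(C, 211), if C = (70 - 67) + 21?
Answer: 6087224827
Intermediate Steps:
C = 24 (C = 3 + 21 = 24)
L(c, H) = -8 + 27*H*(-4 + c*H²) (L(c, H) = -8 + (((H/1)*c)*H - 4)*(27*H) = -8 + (((H*1)*c)*H - 4)*(27*H) = -8 + ((H*c)*H - 4)*(27*H) = -8 + (c*H² - 4)*(27*H) = -8 + (-4 + c*H²)*(27*H) = -8 + 27*H*(-4 + c*H²))
-19665 + L(C, 211) = -19665 + (-8 - 108*211 + 27*24*211³) = -19665 + (-8 - 22788 + 27*24*9393931) = -19665 + (-8 - 22788 + 6087267288) = -19665 + 6087244492 = 6087224827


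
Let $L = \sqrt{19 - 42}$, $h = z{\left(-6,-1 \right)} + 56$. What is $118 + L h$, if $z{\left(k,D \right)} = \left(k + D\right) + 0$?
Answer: $118 + 49 i \sqrt{23} \approx 118.0 + 235.0 i$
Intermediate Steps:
$z{\left(k,D \right)} = D + k$ ($z{\left(k,D \right)} = \left(D + k\right) + 0 = D + k$)
$h = 49$ ($h = \left(-1 - 6\right) + 56 = -7 + 56 = 49$)
$L = i \sqrt{23}$ ($L = \sqrt{-23} = i \sqrt{23} \approx 4.7958 i$)
$118 + L h = 118 + i \sqrt{23} \cdot 49 = 118 + 49 i \sqrt{23}$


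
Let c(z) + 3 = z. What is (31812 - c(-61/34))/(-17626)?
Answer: -1081771/599284 ≈ -1.8051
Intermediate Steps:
c(z) = -3 + z
(31812 - c(-61/34))/(-17626) = (31812 - (-3 - 61/34))/(-17626) = (31812 - (-3 - 61*1/34))*(-1/17626) = (31812 - (-3 - 61/34))*(-1/17626) = (31812 - 1*(-163/34))*(-1/17626) = (31812 + 163/34)*(-1/17626) = (1081771/34)*(-1/17626) = -1081771/599284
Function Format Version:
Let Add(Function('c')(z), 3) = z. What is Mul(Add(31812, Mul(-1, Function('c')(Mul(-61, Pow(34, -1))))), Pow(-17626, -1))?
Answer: Rational(-1081771, 599284) ≈ -1.8051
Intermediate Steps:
Function('c')(z) = Add(-3, z)
Mul(Add(31812, Mul(-1, Function('c')(Mul(-61, Pow(34, -1))))), Pow(-17626, -1)) = Mul(Add(31812, Mul(-1, Add(-3, Mul(-61, Pow(34, -1))))), Pow(-17626, -1)) = Mul(Add(31812, Mul(-1, Add(-3, Mul(-61, Rational(1, 34))))), Rational(-1, 17626)) = Mul(Add(31812, Mul(-1, Add(-3, Rational(-61, 34)))), Rational(-1, 17626)) = Mul(Add(31812, Mul(-1, Rational(-163, 34))), Rational(-1, 17626)) = Mul(Add(31812, Rational(163, 34)), Rational(-1, 17626)) = Mul(Rational(1081771, 34), Rational(-1, 17626)) = Rational(-1081771, 599284)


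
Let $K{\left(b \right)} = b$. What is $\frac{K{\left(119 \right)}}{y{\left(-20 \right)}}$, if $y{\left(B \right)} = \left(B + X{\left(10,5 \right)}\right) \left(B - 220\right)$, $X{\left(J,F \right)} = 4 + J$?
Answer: $\frac{119}{1440} \approx 0.082639$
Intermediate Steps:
$y{\left(B \right)} = \left(-220 + B\right) \left(14 + B\right)$ ($y{\left(B \right)} = \left(B + \left(4 + 10\right)\right) \left(B - 220\right) = \left(B + 14\right) \left(-220 + B\right) = \left(14 + B\right) \left(-220 + B\right) = \left(-220 + B\right) \left(14 + B\right)$)
$\frac{K{\left(119 \right)}}{y{\left(-20 \right)}} = \frac{119}{-3080 + \left(-20\right)^{2} - -4120} = \frac{119}{-3080 + 400 + 4120} = \frac{119}{1440}$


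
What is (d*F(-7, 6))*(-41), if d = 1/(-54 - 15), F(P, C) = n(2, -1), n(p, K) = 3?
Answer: 41/23 ≈ 1.7826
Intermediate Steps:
F(P, C) = 3
d = -1/69 (d = 1/(-69) = -1/69 ≈ -0.014493)
(d*F(-7, 6))*(-41) = -1/69*3*(-41) = -1/23*(-41) = 41/23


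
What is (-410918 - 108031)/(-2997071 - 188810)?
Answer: 518949/3185881 ≈ 0.16289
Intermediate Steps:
(-410918 - 108031)/(-2997071 - 188810) = -518949/(-3185881) = -518949*(-1/3185881) = 518949/3185881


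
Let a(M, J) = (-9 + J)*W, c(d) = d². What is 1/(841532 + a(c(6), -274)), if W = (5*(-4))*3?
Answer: 1/858512 ≈ 1.1648e-6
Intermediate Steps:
W = -60 (W = -20*3 = -60)
a(M, J) = 540 - 60*J (a(M, J) = (-9 + J)*(-60) = 540 - 60*J)
1/(841532 + a(c(6), -274)) = 1/(841532 + (540 - 60*(-274))) = 1/(841532 + (540 + 16440)) = 1/(841532 + 16980) = 1/858512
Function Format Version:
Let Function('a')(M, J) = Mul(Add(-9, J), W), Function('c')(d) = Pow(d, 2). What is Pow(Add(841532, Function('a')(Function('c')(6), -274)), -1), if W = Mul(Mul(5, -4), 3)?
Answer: Rational(1, 858512) ≈ 1.1648e-6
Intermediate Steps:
W = -60 (W = Mul(-20, 3) = -60)
Function('a')(M, J) = Add(540, Mul(-60, J)) (Function('a')(M, J) = Mul(Add(-9, J), -60) = Add(540, Mul(-60, J)))
Pow(Add(841532, Function('a')(Function('c')(6), -274)), -1) = Pow(Add(841532, Add(540, Mul(-60, -274))), -1) = Pow(Add(841532, Add(540, 16440)), -1) = Pow(Add(841532, 16980), -1) = Pow(858512, -1) = Rational(1, 858512)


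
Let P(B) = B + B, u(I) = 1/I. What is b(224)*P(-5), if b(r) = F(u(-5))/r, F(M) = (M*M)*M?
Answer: 1/2800 ≈ 0.00035714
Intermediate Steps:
u(I) = 1/I
F(M) = M**3 (F(M) = M**2*M = M**3)
P(B) = 2*B
b(r) = -1/(125*r) (b(r) = (1/(-5))**3/r = (-1/5)**3/r = -1/(125*r))
b(224)*P(-5) = (-1/125/224)*(2*(-5)) = -1/125*1/224*(-10) = -1/28000*(-10) = 1/2800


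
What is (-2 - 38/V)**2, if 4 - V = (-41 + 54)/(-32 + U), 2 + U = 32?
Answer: 13924/441 ≈ 31.574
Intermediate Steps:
U = 30 (U = -2 + 32 = 30)
V = 21/2 (V = 4 - (-41 + 54)/(-32 + 30) = 4 - 13/(-2) = 4 - 13*(-1)/2 = 4 - 1*(-13/2) = 4 + 13/2 = 21/2 ≈ 10.500)
(-2 - 38/V)**2 = (-2 - 38/21/2)**2 = (-2 - 38*2/21)**2 = (-2 - 76/21)**2 = (-118/21)**2 = 13924/441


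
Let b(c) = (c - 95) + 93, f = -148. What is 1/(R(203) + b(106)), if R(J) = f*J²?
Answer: -1/6098828 ≈ -1.6397e-7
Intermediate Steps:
b(c) = -2 + c (b(c) = (-95 + c) + 93 = -2 + c)
R(J) = -148*J²
1/(R(203) + b(106)) = 1/(-148*203² + (-2 + 106)) = 1/(-148*41209 + 104) = 1/(-6098932 + 104) = 1/(-6098828) = -1/6098828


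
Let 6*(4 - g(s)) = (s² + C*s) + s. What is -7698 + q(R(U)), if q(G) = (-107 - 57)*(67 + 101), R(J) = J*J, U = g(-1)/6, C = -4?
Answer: -35250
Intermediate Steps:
g(s) = 4 + s/2 - s²/6 (g(s) = 4 - ((s² - 4*s) + s)/6 = 4 - (s² - 3*s)/6 = 4 + (s/2 - s²/6) = 4 + s/2 - s²/6)
U = 5/9 (U = (4 + (½)*(-1) - ⅙*(-1)²)/6 = (4 - ½ - ⅙*1)*(⅙) = (4 - ½ - ⅙)*(⅙) = (10/3)*(⅙) = 5/9 ≈ 0.55556)
R(J) = J²
q(G) = -27552 (q(G) = -164*168 = -27552)
-7698 + q(R(U)) = -7698 - 27552 = -35250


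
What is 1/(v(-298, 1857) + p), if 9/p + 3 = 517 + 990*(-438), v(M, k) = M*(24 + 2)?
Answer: -433106/3355705297 ≈ -0.00012907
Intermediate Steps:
v(M, k) = 26*M (v(M, k) = M*26 = 26*M)
p = -9/433106 (p = 9/(-3 + (517 + 990*(-438))) = 9/(-3 + (517 - 433620)) = 9/(-3 - 433103) = 9/(-433106) = 9*(-1/433106) = -9/433106 ≈ -2.0780e-5)
1/(v(-298, 1857) + p) = 1/(26*(-298) - 9/433106) = 1/(-7748 - 9/433106) = 1/(-3355705297/433106) = -433106/3355705297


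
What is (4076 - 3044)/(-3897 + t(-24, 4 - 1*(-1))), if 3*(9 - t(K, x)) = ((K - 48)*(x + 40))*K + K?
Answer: -129/3725 ≈ -0.034631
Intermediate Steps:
t(K, x) = 9 - K/3 - K*(-48 + K)*(40 + x)/3 (t(K, x) = 9 - (((K - 48)*(x + 40))*K + K)/3 = 9 - (((-48 + K)*(40 + x))*K + K)/3 = 9 - (K*(-48 + K)*(40 + x) + K)/3 = 9 - (K + K*(-48 + K)*(40 + x))/3 = 9 + (-K/3 - K*(-48 + K)*(40 + x)/3) = 9 - K/3 - K*(-48 + K)*(40 + x)/3)
(4076 - 3044)/(-3897 + t(-24, 4 - 1*(-1))) = (4076 - 3044)/(-3897 + (9 - 40/3*(-24)² + (1919/3)*(-24) + 16*(-24)*(4 - 1*(-1)) - ⅓*(4 - 1*(-1))*(-24)²)) = 1032/(-3897 + (9 - 40/3*576 - 15352 + 16*(-24)*(4 + 1) - ⅓*(4 + 1)*576)) = 1032/(-3897 + (9 - 7680 - 15352 + 16*(-24)*5 - ⅓*5*576)) = 1032/(-3897 + (9 - 7680 - 15352 - 1920 - 960)) = 1032/(-3897 - 25903) = 1032/(-29800) = 1032*(-1/29800) = -129/3725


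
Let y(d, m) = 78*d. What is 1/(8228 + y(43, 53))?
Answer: 1/11582 ≈ 8.6341e-5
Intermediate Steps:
1/(8228 + y(43, 53)) = 1/(8228 + 78*43) = 1/(8228 + 3354) = 1/11582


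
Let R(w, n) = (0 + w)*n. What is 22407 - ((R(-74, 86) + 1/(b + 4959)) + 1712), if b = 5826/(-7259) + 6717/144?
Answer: 47186770263487/1743847541 ≈ 27059.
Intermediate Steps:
R(w, n) = n*w (R(w, n) = w*n = n*w)
b = 15973253/348432 (b = 5826*(-1/7259) + 6717*(1/144) = -5826/7259 + 2239/48 = 15973253/348432 ≈ 45.843)
22407 - ((R(-74, 86) + 1/(b + 4959)) + 1712) = 22407 - ((86*(-74) + 1/(15973253/348432 + 4959)) + 1712) = 22407 - ((-6364 + 1/(1743847541/348432)) + 1712) = 22407 - ((-6364 + 348432/1743847541) + 1712) = 22407 - (-11097845402492/1743847541 + 1712) = 22407 - 1*(-8112378412300/1743847541) = 22407 + 8112378412300/1743847541 = 47186770263487/1743847541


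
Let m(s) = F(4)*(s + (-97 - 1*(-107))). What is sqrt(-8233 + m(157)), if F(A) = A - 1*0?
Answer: I*sqrt(7565) ≈ 86.977*I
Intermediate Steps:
F(A) = A (F(A) = A + 0 = A)
m(s) = 40 + 4*s (m(s) = 4*(s + (-97 - 1*(-107))) = 4*(s + (-97 + 107)) = 4*(s + 10) = 4*(10 + s) = 40 + 4*s)
sqrt(-8233 + m(157)) = sqrt(-8233 + (40 + 4*157)) = sqrt(-8233 + (40 + 628)) = sqrt(-8233 + 668) = sqrt(-7565) = I*sqrt(7565)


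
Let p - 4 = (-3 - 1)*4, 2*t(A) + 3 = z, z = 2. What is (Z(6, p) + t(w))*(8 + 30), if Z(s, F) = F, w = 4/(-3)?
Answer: -475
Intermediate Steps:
w = -4/3 (w = 4*(-1/3) = -4/3 ≈ -1.3333)
t(A) = -1/2 (t(A) = -3/2 + (1/2)*2 = -3/2 + 1 = -1/2)
p = -12 (p = 4 + (-3 - 1)*4 = 4 - 4*4 = 4 - 16 = -12)
(Z(6, p) + t(w))*(8 + 30) = (-12 - 1/2)*(8 + 30) = -25/2*38 = -475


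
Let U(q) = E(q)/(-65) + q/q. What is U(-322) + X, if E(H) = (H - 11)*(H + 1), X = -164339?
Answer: -10788863/65 ≈ -1.6598e+5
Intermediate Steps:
E(H) = (1 + H)*(-11 + H) (E(H) = (-11 + H)*(1 + H) = (1 + H)*(-11 + H))
U(q) = 76/65 - q²/65 + 2*q/13 (U(q) = (-11 + q² - 10*q)/(-65) + q/q = (-11 + q² - 10*q)*(-1/65) + 1 = (11/65 - q²/65 + 2*q/13) + 1 = 76/65 - q²/65 + 2*q/13)
U(-322) + X = (76/65 - 1/65*(-322)² + (2/13)*(-322)) - 164339 = (76/65 - 1/65*103684 - 644/13) - 164339 = (76/65 - 103684/65 - 644/13) - 164339 = -106828/65 - 164339 = -10788863/65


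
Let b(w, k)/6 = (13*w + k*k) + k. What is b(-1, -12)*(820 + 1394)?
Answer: 1580796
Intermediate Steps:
b(w, k) = 6*k + 6*k**2 + 78*w (b(w, k) = 6*((13*w + k*k) + k) = 6*((13*w + k**2) + k) = 6*((k**2 + 13*w) + k) = 6*(k + k**2 + 13*w) = 6*k + 6*k**2 + 78*w)
b(-1, -12)*(820 + 1394) = (6*(-12) + 6*(-12)**2 + 78*(-1))*(820 + 1394) = (-72 + 6*144 - 78)*2214 = (-72 + 864 - 78)*2214 = 714*2214 = 1580796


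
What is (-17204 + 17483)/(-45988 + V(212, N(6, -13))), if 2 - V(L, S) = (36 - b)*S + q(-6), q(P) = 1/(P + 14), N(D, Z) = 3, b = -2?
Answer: -2232/368801 ≈ -0.0060520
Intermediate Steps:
q(P) = 1/(14 + P)
V(L, S) = 15/8 - 38*S (V(L, S) = 2 - ((36 - 1*(-2))*S + 1/(14 - 6)) = 2 - ((36 + 2)*S + 1/8) = 2 - (38*S + ⅛) = 2 - (⅛ + 38*S) = 2 + (-⅛ - 38*S) = 15/8 - 38*S)
(-17204 + 17483)/(-45988 + V(212, N(6, -13))) = (-17204 + 17483)/(-45988 + (15/8 - 38*3)) = 279/(-45988 + (15/8 - 114)) = 279/(-45988 - 897/8) = 279/(-368801/8) = 279*(-8/368801) = -2232/368801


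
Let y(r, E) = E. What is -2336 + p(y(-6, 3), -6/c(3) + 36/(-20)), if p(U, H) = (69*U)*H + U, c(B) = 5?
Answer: -2954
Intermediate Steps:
p(U, H) = U + 69*H*U (p(U, H) = 69*H*U + U = U + 69*H*U)
-2336 + p(y(-6, 3), -6/c(3) + 36/(-20)) = -2336 + 3*(1 + 69*(-6/5 + 36/(-20))) = -2336 + 3*(1 + 69*(-6*⅕ + 36*(-1/20))) = -2336 + 3*(1 + 69*(-6/5 - 9/5)) = -2336 + 3*(1 + 69*(-3)) = -2336 + 3*(1 - 207) = -2336 + 3*(-206) = -2336 - 618 = -2954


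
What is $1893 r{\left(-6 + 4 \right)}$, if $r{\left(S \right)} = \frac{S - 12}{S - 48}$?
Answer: $\frac{13251}{25} \approx 530.04$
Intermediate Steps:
$r{\left(S \right)} = \frac{-12 + S}{-48 + S}$
$1893 r{\left(-6 + 4 \right)} = 1893 \frac{-12 + \left(-6 + 4\right)}{-48 + \left(-6 + 4\right)} = 1893 \frac{-12 - 2}{-48 - 2} = 1893 \frac{1}{-50} \left(-14\right) = 1893 \left(\left(- \frac{1}{50}\right) \left(-14\right)\right) = 1893 \cdot \frac{7}{25} = \frac{13251}{25}$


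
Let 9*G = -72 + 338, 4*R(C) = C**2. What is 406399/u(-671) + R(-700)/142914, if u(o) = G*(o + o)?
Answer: -34213706441/3644021172 ≈ -9.3890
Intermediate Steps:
R(C) = C**2/4
G = 266/9 (G = (-72 + 338)/9 = (1/9)*266 = 266/9 ≈ 29.556)
u(o) = 532*o/9 (u(o) = 266*(o + o)/9 = 266*(2*o)/9 = 532*o/9)
406399/u(-671) + R(-700)/142914 = 406399/(((532/9)*(-671))) + ((1/4)*(-700)**2)/142914 = 406399/(-356972/9) + ((1/4)*490000)*(1/142914) = 406399*(-9/356972) + 122500*(1/142914) = -522513/50996 + 61250/71457 = -34213706441/3644021172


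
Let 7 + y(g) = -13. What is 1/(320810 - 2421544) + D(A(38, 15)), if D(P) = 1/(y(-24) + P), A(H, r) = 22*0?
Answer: -1050377/21007340 ≈ -0.050000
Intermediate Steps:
A(H, r) = 0
y(g) = -20 (y(g) = -7 - 13 = -20)
D(P) = 1/(-20 + P)
1/(320810 - 2421544) + D(A(38, 15)) = 1/(320810 - 2421544) + 1/(-20 + 0) = 1/(-2100734) + 1/(-20) = -1/2100734 - 1/20 = -1050377/21007340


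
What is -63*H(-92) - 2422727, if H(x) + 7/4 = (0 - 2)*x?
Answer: -9736835/4 ≈ -2.4342e+6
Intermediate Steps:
H(x) = -7/4 - 2*x (H(x) = -7/4 + (0 - 2)*x = -7/4 - 2*x)
-63*H(-92) - 2422727 = -63*(-7/4 - 2*(-92)) - 2422727 = -63*(-7/4 + 184) - 2422727 = -63*729/4 - 2422727 = -45927/4 - 2422727 = -9736835/4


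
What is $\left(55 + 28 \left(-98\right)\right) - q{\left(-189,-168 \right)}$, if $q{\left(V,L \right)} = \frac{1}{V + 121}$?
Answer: $- \frac{182851}{68} \approx -2689.0$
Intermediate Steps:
$q{\left(V,L \right)} = \frac{1}{121 + V}$
$\left(55 + 28 \left(-98\right)\right) - q{\left(-189,-168 \right)} = \left(55 + 28 \left(-98\right)\right) - \frac{1}{121 - 189} = \left(55 - 2744\right) - \frac{1}{-68} = -2689 - - \frac{1}{68} = -2689 + \frac{1}{68} = - \frac{182851}{68}$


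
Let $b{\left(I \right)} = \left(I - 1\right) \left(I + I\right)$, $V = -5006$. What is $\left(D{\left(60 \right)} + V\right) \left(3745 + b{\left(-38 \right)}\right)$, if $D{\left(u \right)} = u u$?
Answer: $-9432854$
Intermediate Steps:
$D{\left(u \right)} = u^{2}$
$b{\left(I \right)} = 2 I \left(-1 + I\right)$ ($b{\left(I \right)} = \left(-1 + I\right) 2 I = 2 I \left(-1 + I\right)$)
$\left(D{\left(60 \right)} + V\right) \left(3745 + b{\left(-38 \right)}\right) = \left(60^{2} - 5006\right) \left(3745 + 2 \left(-38\right) \left(-1 - 38\right)\right) = \left(3600 - 5006\right) \left(3745 + 2 \left(-38\right) \left(-39\right)\right) = - 1406 \left(3745 + 2964\right) = \left(-1406\right) 6709 = -9432854$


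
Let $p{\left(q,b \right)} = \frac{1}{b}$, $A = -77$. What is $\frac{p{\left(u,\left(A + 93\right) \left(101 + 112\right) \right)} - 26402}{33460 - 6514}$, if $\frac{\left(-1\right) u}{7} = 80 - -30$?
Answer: $- \frac{89978015}{91831968} \approx -0.97981$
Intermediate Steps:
$u = -770$ ($u = - 7 \left(80 - -30\right) = - 7 \left(80 + 30\right) = \left(-7\right) 110 = -770$)
$\frac{p{\left(u,\left(A + 93\right) \left(101 + 112\right) \right)} - 26402}{33460 - 6514} = \frac{\frac{1}{\left(-77 + 93\right) \left(101 + 112\right)} - 26402}{33460 - 6514} = \frac{\frac{1}{16 \cdot 213} - 26402}{26946} = \left(\frac{1}{3408} - 26402\right) \frac{1}{26946} = \left(- \frac{89978015}{3408}\right) \frac{1}{26946} = - \frac{89978015}{91831968}$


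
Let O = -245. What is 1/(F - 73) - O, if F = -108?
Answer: 44344/181 ≈ 244.99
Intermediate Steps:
1/(F - 73) - O = 1/(-108 - 73) - 1*(-245) = 1/(-181) + 245 = -1/181 + 245 = 44344/181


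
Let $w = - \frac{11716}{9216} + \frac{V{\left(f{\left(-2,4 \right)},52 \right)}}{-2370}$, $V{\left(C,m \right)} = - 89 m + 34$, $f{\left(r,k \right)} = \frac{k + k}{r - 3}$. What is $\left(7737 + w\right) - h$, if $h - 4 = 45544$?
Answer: $- \frac{34410427739}{910080} \approx -37810.0$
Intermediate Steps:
$h = 45548$ ($h = 4 + 45544 = 45548$)
$f{\left(r,k \right)} = \frac{2 k}{-3 + r}$
$V{\left(C,m \right)} = 34 - 89 m$
$w = \frac{607141}{910080}$ ($w = - \frac{11716}{9216} + \frac{34 - 4628}{-2370} = \left(-11716\right) \frac{1}{9216} + \left(34 - 4628\right) \left(- \frac{1}{2370}\right) = - \frac{2929}{2304} - - \frac{2297}{1185} = - \frac{2929}{2304} + \frac{2297}{1185} = \frac{607141}{910080} \approx 0.66713$)
$\left(7737 + w\right) - h = \left(7737 + \frac{607141}{910080}\right) - 45548 = \frac{7041896101}{910080} - 45548 = - \frac{34410427739}{910080}$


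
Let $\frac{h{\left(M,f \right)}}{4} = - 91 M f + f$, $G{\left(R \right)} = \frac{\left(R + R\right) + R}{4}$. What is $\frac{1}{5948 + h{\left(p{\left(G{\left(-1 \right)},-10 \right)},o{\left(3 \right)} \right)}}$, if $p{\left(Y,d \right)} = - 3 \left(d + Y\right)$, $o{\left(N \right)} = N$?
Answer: $- \frac{1}{29257} \approx -3.418 \cdot 10^{-5}$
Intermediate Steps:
$G{\left(R \right)} = \frac{3 R}{4}$ ($G{\left(R \right)} = \left(2 R + R\right) \frac{1}{4} = 3 R \frac{1}{4} = \frac{3 R}{4}$)
$p{\left(Y,d \right)} = - 3 Y - 3 d$ ($p{\left(Y,d \right)} = - 3 \left(Y + d\right) = - 3 Y - 3 d$)
$h{\left(M,f \right)} = 4 f - 364 M f$ ($h{\left(M,f \right)} = 4 \left(- 91 M f + f\right) = 4 \left(f - 91 M f\right) = 4 f - 364 M f$)
$\frac{1}{5948 + h{\left(p{\left(G{\left(-1 \right)},-10 \right)},o{\left(3 \right)} \right)}} = \frac{1}{5948 + 4 \cdot 3 \left(1 - 91 \left(- 3 \cdot \frac{3}{4} \left(-1\right) - -30\right)\right)} = \frac{1}{5948 + 4 \cdot 3 \left(1 - 91 \left(\left(-3\right) \left(- \frac{3}{4}\right) + 30\right)\right)} = \frac{1}{5948 + 4 \cdot 3 \left(1 - 91 \left(\frac{9}{4} + 30\right)\right)} = \frac{1}{5948 + 4 \cdot 3 \left(1 - \frac{11739}{4}\right)} = \frac{1}{5948 + 4 \cdot 3 \left(- \frac{11735}{4}\right)} = \frac{1}{5948 - 35205} = \frac{1}{-29257} = - \frac{1}{29257}$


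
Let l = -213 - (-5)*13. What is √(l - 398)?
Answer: I*√546 ≈ 23.367*I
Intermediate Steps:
l = -148 (l = -213 - 1*(-65) = -213 + 65 = -148)
√(l - 398) = √(-148 - 398) = √(-546) = I*√546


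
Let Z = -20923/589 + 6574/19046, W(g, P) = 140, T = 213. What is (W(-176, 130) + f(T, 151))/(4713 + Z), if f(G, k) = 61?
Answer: 1127418447/26238124825 ≈ 0.042969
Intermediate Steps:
Z = -197313686/5609047 (Z = -20923*1/589 + 6574*(1/19046) = -20923/589 + 3287/9523 = -197313686/5609047 ≈ -35.178)
(W(-176, 130) + f(T, 151))/(4713 + Z) = (140 + 61)/(4713 - 197313686/5609047) = 201/(26238124825/5609047) = 201*(5609047/26238124825) = 1127418447/26238124825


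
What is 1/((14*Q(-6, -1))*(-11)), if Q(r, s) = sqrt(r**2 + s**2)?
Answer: -sqrt(37)/5698 ≈ -0.0010675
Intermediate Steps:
1/((14*Q(-6, -1))*(-11)) = 1/((14*sqrt((-6)**2 + (-1)**2))*(-11)) = 1/((14*sqrt(36 + 1))*(-11)) = 1/((14*sqrt(37))*(-11)) = 1/(-154*sqrt(37)) = -sqrt(37)/5698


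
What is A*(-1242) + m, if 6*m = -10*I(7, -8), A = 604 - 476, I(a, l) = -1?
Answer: -476923/3 ≈ -1.5897e+5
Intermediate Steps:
A = 128
m = 5/3 (m = (-10*(-1))/6 = (1/6)*10 = 5/3 ≈ 1.6667)
A*(-1242) + m = 128*(-1242) + 5/3 = -158976 + 5/3 = -476923/3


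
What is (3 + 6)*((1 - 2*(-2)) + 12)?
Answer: 153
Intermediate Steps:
(3 + 6)*((1 - 2*(-2)) + 12) = 9*((1 + 4) + 12) = 9*(5 + 12) = 9*17 = 153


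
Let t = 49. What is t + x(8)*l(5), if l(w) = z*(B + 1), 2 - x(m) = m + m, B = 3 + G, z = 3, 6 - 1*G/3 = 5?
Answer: -245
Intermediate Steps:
G = 3 (G = 18 - 3*5 = 18 - 15 = 3)
B = 6 (B = 3 + 3 = 6)
x(m) = 2 - 2*m (x(m) = 2 - (m + m) = 2 - 2*m)
l(w) = 21 (l(w) = 3*(6 + 1) = 3*7 = 21)
t + x(8)*l(5) = 49 + (2 - 2*8)*21 = 49 + (2 - 16)*21 = 49 - 14*21 = 49 - 294 = -245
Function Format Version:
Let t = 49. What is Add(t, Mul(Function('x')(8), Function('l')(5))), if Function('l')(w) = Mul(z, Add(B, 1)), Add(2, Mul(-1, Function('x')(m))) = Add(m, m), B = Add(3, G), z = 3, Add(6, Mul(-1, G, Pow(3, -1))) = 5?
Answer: -245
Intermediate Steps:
G = 3 (G = Add(18, Mul(-3, 5)) = Add(18, -15) = 3)
B = 6 (B = Add(3, 3) = 6)
Function('x')(m) = Add(2, Mul(-2, m)) (Function('x')(m) = Add(2, Mul(-1, Add(m, m))) = Add(2, Mul(-1, Mul(2, m))) = Add(2, Mul(-2, m)))
Function('l')(w) = 21 (Function('l')(w) = Mul(3, Add(6, 1)) = Mul(3, 7) = 21)
Add(t, Mul(Function('x')(8), Function('l')(5))) = Add(49, Mul(Add(2, Mul(-2, 8)), 21)) = Add(49, Mul(Add(2, -16), 21)) = Add(49, Mul(-14, 21)) = Add(49, -294) = -245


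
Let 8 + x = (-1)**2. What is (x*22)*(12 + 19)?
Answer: -4774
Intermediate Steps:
x = -7 (x = -8 + (-1)**2 = -8 + 1 = -7)
(x*22)*(12 + 19) = (-7*22)*(12 + 19) = -154*31 = -4774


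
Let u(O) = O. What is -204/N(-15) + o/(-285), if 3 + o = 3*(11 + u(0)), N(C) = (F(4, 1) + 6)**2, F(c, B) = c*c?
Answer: -1211/2299 ≈ -0.52675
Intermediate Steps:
F(c, B) = c**2
N(C) = 484 (N(C) = (4**2 + 6)**2 = (16 + 6)**2 = 22**2 = 484)
o = 30 (o = -3 + 3*(11 + 0) = -3 + 3*11 = -3 + 33 = 30)
-204/N(-15) + o/(-285) = -204/484 + 30/(-285) = -204*1/484 + 30*(-1/285) = -51/121 - 2/19 = -1211/2299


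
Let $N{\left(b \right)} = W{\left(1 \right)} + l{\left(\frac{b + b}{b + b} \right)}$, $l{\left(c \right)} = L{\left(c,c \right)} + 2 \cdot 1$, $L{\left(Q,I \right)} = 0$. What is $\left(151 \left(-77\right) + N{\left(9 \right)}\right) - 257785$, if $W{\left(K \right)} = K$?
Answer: $-269409$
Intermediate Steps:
$l{\left(c \right)} = 2$ ($l{\left(c \right)} = 0 + 2 \cdot 1 = 0 + 2 = 2$)
$N{\left(b \right)} = 3$ ($N{\left(b \right)} = 1 + 2 = 3$)
$\left(151 \left(-77\right) + N{\left(9 \right)}\right) - 257785 = \left(151 \left(-77\right) + 3\right) - 257785 = \left(-11627 + 3\right) - 257785 = -11624 - 257785 = -269409$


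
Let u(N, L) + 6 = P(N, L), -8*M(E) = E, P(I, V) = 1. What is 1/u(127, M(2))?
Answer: -1/5 ≈ -0.20000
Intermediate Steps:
M(E) = -E/8
u(N, L) = -5 (u(N, L) = -6 + 1 = -5)
1/u(127, M(2)) = 1/(-5) = -1/5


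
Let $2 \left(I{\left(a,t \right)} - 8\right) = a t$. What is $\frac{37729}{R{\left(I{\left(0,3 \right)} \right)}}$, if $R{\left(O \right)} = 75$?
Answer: $\frac{37729}{75} \approx 503.05$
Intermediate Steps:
$I{\left(a,t \right)} = 8 + \frac{a t}{2}$
$\frac{37729}{R{\left(I{\left(0,3 \right)} \right)}} = \frac{37729}{75}$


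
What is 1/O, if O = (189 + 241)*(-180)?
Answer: -1/77400 ≈ -1.2920e-5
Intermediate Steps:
O = -77400 (O = 430*(-180) = -77400)
1/O = 1/(-77400) = -1/77400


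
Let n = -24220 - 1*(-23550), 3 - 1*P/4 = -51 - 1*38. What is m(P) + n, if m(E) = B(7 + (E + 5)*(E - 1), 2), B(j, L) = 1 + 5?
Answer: -664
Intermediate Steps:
P = 368 (P = 12 - 4*(-51 - 1*38) = 12 - 4*(-51 - 38) = 12 - 4*(-89) = 12 + 356 = 368)
B(j, L) = 6
m(E) = 6
n = -670 (n = -24220 + 23550 = -670)
m(P) + n = 6 - 670 = -664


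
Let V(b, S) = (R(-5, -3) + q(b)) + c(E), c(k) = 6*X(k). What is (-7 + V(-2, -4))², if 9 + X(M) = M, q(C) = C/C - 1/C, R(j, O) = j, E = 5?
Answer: 4761/4 ≈ 1190.3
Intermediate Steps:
q(C) = 1 - 1/C
X(M) = -9 + M
c(k) = -54 + 6*k (c(k) = 6*(-9 + k) = -54 + 6*k)
V(b, S) = -29 + (-1 + b)/b (V(b, S) = (-5 + (-1 + b)/b) + (-54 + 6*5) = (-5 + (-1 + b)/b) + (-54 + 30) = (-5 + (-1 + b)/b) - 24 = -29 + (-1 + b)/b)
(-7 + V(-2, -4))² = (-7 + (-28 - 1/(-2)))² = (-7 + (-28 - 1*(-½)))² = (-7 + (-28 + ½))² = (-7 - 55/2)² = (-69/2)² = 4761/4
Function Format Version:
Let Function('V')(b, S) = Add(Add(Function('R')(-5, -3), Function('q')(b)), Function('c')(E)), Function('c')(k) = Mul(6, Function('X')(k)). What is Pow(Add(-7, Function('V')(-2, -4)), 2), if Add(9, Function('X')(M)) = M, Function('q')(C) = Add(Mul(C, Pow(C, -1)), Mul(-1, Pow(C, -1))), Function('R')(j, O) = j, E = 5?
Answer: Rational(4761, 4) ≈ 1190.3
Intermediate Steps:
Function('q')(C) = Add(1, Mul(-1, Pow(C, -1)))
Function('X')(M) = Add(-9, M)
Function('c')(k) = Add(-54, Mul(6, k)) (Function('c')(k) = Mul(6, Add(-9, k)) = Add(-54, Mul(6, k)))
Function('V')(b, S) = Add(-29, Mul(Pow(b, -1), Add(-1, b))) (Function('V')(b, S) = Add(Add(-5, Mul(Pow(b, -1), Add(-1, b))), Add(-54, Mul(6, 5))) = Add(Add(-5, Mul(Pow(b, -1), Add(-1, b))), Add(-54, 30)) = Add(Add(-5, Mul(Pow(b, -1), Add(-1, b))), -24) = Add(-29, Mul(Pow(b, -1), Add(-1, b))))
Pow(Add(-7, Function('V')(-2, -4)), 2) = Pow(Add(-7, Add(-28, Mul(-1, Pow(-2, -1)))), 2) = Pow(Add(-7, Add(-28, Mul(-1, Rational(-1, 2)))), 2) = Pow(Add(-7, Add(-28, Rational(1, 2))), 2) = Pow(Add(-7, Rational(-55, 2)), 2) = Pow(Rational(-69, 2), 2) = Rational(4761, 4)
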